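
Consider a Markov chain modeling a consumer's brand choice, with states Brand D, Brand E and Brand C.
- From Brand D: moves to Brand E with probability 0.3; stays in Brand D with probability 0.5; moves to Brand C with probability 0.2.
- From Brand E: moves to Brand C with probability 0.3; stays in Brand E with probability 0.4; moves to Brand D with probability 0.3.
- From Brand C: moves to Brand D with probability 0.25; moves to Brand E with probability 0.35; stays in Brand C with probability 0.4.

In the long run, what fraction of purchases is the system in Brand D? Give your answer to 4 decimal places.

0.3566

Let the stationary distribution be π with π = πP and π_1 + π_2 + π_3 = 1.
π_1 = 0.5·π_1 + 0.3·π_2 + 0.25·π_3
π_2 = 0.3·π_1 + 0.4·π_2 + 0.35·π_3
Solving with the normalization constraint gives π = (0.3566, 0.3497, 0.2937).
So the stationary probability of Brand D is 0.3566.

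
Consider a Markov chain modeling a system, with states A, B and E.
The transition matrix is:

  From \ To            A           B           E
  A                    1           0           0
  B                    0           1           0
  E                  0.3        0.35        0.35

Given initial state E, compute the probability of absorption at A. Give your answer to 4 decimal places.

Let h(s) be the probability of absorption at A starting from transient state s. Then h(A) = 1 and h(B) = 0. By first-step analysis:
h(E) = 0.3·1 + 0.35·0 + 0.35·h(E)
Solving: h(E) = 0.4615.
Starting from E, the probability is 0.4615.

0.4615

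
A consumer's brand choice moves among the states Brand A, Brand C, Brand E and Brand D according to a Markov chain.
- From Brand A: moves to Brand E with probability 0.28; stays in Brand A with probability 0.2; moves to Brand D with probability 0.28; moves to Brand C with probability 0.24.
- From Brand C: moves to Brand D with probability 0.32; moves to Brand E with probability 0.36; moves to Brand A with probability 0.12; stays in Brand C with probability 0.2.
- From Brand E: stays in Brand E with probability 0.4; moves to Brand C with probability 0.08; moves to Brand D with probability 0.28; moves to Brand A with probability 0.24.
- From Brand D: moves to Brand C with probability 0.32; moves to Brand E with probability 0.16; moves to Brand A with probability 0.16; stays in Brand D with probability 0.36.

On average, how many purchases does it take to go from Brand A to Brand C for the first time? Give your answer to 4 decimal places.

4.5438

Let t(s) be the expected number of purchases to first reach Brand C from state s, with t(Brand C) = 0. Conditioning on the first purchase:
t(Brand A) = 1 + 0.2·t(Brand A) + 0.28·t(Brand E) + 0.28·t(Brand D)
t(Brand E) = 1 + 0.24·t(Brand A) + 0.4·t(Brand E) + 0.28·t(Brand D)
t(Brand D) = 1 + 0.16·t(Brand A) + 0.16·t(Brand E) + 0.36·t(Brand D)
Solving: t(Brand A) = 4.5438, t(Brand E) = 5.3700, t(Brand D) = 4.0409.
Expected purchases from Brand A to Brand C: 4.5438.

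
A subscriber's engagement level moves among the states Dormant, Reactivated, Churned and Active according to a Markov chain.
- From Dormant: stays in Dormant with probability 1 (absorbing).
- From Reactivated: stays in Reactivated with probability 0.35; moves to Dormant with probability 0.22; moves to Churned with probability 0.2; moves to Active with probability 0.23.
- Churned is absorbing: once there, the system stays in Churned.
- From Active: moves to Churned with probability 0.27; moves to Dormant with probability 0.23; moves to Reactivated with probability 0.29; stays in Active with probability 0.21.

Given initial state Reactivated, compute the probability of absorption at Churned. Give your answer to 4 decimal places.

0.4926

Let h(s) be the probability of absorption at Churned starting from transient state s. Then h(Churned) = 1 and h(Dormant) = 0. By first-step analysis:
h(Reactivated) = 0.22·0 + 0.35·h(Reactivated) + 0.2·1 + 0.23·h(Active)
h(Active) = 0.23·0 + 0.29·h(Reactivated) + 0.27·1 + 0.21·h(Active)
Solving: h(Reactivated) = 0.4926, h(Active) = 0.5226.
Starting from Reactivated, the probability is 0.4926.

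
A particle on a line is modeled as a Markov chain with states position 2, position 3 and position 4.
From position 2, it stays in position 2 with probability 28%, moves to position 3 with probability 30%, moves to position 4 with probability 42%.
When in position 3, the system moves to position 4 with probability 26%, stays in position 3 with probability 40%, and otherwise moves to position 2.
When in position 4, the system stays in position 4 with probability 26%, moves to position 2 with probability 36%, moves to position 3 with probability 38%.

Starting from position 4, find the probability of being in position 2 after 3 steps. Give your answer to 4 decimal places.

Propagate the distribution vector 3 steps from position 4.
After 0 steps: (0.0000, 0.0000, 1.0000)
After 1 step: (0.3600, 0.3800, 0.2600)
After 2 steps: (0.3236, 0.3588, 0.3176)
After 3 steps: (0.3269, 0.3613, 0.3118)
P(in position 2 after 3 steps) = 0.3269

0.3269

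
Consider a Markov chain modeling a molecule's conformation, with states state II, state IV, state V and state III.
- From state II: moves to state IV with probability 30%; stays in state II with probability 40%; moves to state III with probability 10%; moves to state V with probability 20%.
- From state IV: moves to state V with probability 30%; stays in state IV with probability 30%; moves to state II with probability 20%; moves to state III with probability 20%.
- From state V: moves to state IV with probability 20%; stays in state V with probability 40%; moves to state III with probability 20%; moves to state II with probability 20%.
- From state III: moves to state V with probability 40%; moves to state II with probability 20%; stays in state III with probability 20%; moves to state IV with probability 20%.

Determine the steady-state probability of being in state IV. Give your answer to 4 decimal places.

0.2500

Let the stationary distribution be π with π = πP and π_1 + π_2 + π_3 + π_4 = 1.
π_1 = 0.4·π_1 + 0.2·π_2 + 0.2·π_3 + 0.2·π_4
π_2 = 0.3·π_1 + 0.3·π_2 + 0.2·π_3 + 0.2·π_4
π_3 = 0.2·π_1 + 0.3·π_2 + 0.4·π_3 + 0.4·π_4
Solving with the normalization constraint gives π = (0.2500, 0.2500, 0.3250, 0.1750).
So the stationary probability of state IV is 0.2500.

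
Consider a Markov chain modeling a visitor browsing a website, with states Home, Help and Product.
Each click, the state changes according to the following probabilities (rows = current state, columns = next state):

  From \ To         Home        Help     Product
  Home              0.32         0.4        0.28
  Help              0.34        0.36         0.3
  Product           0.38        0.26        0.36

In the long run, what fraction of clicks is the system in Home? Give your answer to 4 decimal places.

0.3456

Let the stationary distribution be π with π = πP and π_1 + π_2 + π_3 = 1.
π_1 = 0.32·π_1 + 0.34·π_2 + 0.38·π_3
π_2 = 0.4·π_1 + 0.36·π_2 + 0.26·π_3
Solving with the normalization constraint gives π = (0.3456, 0.3426, 0.3118).
So the stationary probability of Home is 0.3456.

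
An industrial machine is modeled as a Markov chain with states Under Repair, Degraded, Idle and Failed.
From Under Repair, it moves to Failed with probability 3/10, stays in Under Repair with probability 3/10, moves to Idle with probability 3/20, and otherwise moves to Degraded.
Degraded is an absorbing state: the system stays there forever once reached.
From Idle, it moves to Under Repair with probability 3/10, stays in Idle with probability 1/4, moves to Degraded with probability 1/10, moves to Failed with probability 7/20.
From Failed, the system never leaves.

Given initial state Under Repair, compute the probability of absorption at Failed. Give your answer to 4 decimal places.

0.5781

Let h(s) be the probability of absorption at Failed starting from transient state s. Then h(Failed) = 1 and h(Degraded) = 0. By first-step analysis:
h(Under Repair) = 0.3·h(Under Repair) + 0.25·0 + 0.15·h(Idle) + 0.3·1
h(Idle) = 0.3·h(Under Repair) + 0.1·0 + 0.25·h(Idle) + 0.35·1
Solving: h(Under Repair) = 0.5781, h(Idle) = 0.6979.
Starting from Under Repair, the probability is 0.5781.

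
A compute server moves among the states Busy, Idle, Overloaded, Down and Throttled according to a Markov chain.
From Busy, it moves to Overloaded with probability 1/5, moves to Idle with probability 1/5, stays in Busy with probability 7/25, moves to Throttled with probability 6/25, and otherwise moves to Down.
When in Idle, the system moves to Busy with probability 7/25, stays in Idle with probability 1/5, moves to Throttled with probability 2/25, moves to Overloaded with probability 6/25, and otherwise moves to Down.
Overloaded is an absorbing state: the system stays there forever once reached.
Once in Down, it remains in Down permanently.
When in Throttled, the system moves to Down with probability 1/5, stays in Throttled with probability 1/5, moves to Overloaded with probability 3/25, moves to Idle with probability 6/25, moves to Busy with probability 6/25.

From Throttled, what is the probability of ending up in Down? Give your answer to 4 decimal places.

0.5025

Let h(s) be the probability of absorption at Down starting from transient state s. Then h(Down) = 1 and h(Overloaded) = 0. By first-step analysis:
h(Busy) = 0.28·h(Busy) + 0.2·h(Idle) + 0.2·0 + 0.08·1 + 0.24·h(Throttled)
h(Idle) = 0.28·h(Busy) + 0.2·h(Idle) + 0.24·0 + 0.2·1 + 0.08·h(Throttled)
h(Throttled) = 0.24·h(Busy) + 0.24·h(Idle) + 0.12·0 + 0.2·1 + 0.2·h(Throttled)
Solving: h(Busy) = 0.4010, h(Idle) = 0.4406, h(Throttled) = 0.5025.
Starting from Throttled, the probability is 0.5025.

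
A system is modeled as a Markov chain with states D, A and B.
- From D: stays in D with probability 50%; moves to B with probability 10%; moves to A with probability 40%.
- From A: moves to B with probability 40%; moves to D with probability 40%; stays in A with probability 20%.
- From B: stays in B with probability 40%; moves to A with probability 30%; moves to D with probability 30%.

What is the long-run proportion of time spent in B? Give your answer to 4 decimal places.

0.2759

Let the stationary distribution be π with π = πP and π_1 + π_2 + π_3 = 1.
π_1 = 0.5·π_1 + 0.4·π_2 + 0.3·π_3
π_2 = 0.4·π_1 + 0.2·π_2 + 0.3·π_3
Solving with the normalization constraint gives π = (0.4138, 0.3103, 0.2759).
So the stationary probability of B is 0.2759.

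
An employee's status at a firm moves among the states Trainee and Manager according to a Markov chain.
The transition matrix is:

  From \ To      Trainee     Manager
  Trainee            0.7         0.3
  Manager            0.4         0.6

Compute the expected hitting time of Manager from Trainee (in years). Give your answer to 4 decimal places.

3.3333

Let t(s) be the expected number of years to first reach Manager from state s, with t(Manager) = 0. Conditioning on the first year:
t(Trainee) = 1 + 0.7·t(Trainee)
Solving: t(Trainee) = 3.3333.
Expected years from Trainee to Manager: 3.3333.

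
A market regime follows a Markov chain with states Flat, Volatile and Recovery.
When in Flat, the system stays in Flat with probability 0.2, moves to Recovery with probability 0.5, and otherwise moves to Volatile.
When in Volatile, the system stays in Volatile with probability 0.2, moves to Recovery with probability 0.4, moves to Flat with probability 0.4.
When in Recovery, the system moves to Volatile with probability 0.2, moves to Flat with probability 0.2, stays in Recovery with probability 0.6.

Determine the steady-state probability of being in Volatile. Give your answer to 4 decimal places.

Let the stationary distribution be π with π = πP and π_1 + π_2 + π_3 = 1.
π_1 = 0.2·π_1 + 0.4·π_2 + 0.2·π_3
π_2 = 0.3·π_1 + 0.2·π_2 + 0.2·π_3
Solving with the normalization constraint gives π = (0.2449, 0.2245, 0.5306).
So the stationary probability of Volatile is 0.2245.

0.2245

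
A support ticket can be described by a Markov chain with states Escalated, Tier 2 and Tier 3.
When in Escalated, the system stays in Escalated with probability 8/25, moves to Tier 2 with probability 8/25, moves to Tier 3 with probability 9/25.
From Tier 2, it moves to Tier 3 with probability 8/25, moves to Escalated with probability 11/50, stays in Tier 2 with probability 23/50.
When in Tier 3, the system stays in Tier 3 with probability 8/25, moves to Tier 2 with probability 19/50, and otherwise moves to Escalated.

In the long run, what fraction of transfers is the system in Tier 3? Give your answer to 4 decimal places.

0.3310

Let the stationary distribution be π with π = πP and π_1 + π_2 + π_3 = 1.
π_1 = 0.32·π_1 + 0.22·π_2 + 0.3·π_3
π_2 = 0.32·π_1 + 0.46·π_2 + 0.38·π_3
Solving with the normalization constraint gives π = (0.2739, 0.3952, 0.3310).
So the stationary probability of Tier 3 is 0.3310.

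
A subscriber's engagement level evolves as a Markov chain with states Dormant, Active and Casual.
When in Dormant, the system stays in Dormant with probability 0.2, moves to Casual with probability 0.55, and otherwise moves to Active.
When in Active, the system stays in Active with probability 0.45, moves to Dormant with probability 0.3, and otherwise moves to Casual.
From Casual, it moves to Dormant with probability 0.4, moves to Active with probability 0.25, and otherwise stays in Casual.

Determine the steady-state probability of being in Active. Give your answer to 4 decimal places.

0.3125

Let the stationary distribution be π with π = πP and π_1 + π_2 + π_3 = 1.
π_1 = 0.2·π_1 + 0.3·π_2 + 0.4·π_3
π_2 = 0.25·π_1 + 0.45·π_2 + 0.25·π_3
Solving with the normalization constraint gives π = (0.3073, 0.3125, 0.3802).
So the stationary probability of Active is 0.3125.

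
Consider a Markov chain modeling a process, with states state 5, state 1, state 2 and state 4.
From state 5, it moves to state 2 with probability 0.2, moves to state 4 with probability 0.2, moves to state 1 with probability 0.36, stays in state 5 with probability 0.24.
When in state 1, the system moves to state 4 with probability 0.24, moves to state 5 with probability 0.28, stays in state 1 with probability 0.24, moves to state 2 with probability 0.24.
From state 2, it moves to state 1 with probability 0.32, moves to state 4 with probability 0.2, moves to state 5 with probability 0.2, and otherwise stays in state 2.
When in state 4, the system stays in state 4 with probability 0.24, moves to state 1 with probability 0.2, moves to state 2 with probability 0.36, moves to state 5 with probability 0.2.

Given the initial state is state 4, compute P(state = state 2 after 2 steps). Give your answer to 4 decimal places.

Propagate the distribution vector 2 steps from state 4.
After 0 steps: (0.0000, 0.0000, 0.0000, 1.0000)
After 1 step: (0.2000, 0.2000, 0.3600, 0.2400)
After 2 steps: (0.2240, 0.2832, 0.2752, 0.2176)
P(in state 2 after 2 steps) = 0.2752

0.2752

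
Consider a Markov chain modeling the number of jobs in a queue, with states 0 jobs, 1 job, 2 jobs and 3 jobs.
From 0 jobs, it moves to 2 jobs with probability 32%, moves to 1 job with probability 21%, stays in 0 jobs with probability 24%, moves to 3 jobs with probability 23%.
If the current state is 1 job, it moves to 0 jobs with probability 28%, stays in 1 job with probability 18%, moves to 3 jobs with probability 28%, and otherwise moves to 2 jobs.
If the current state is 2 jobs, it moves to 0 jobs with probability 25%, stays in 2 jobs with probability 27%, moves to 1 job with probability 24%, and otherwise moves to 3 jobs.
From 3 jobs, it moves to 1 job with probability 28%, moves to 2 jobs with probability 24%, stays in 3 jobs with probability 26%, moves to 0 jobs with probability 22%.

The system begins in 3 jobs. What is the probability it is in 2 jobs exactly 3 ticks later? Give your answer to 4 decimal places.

0.2725

Propagate the distribution vector 3 ticks from 3 jobs.
After 0 ticks: (0.0000, 0.0000, 0.0000, 1.0000)
After 1 tick: (0.2200, 0.2800, 0.2400, 0.2600)
After 2 ticks: (0.2484, 0.2270, 0.2704, 0.2542)
After 3 ticks: (0.2467, 0.2291, 0.2725, 0.2517)
P(in 2 jobs after 3 ticks) = 0.2725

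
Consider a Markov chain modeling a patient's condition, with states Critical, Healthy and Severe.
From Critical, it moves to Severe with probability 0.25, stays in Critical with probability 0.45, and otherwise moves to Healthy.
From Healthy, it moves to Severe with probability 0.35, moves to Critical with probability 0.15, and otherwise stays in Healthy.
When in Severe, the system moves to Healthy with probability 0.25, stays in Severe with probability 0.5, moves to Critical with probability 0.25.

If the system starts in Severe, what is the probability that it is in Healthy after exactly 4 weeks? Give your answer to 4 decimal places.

Propagate the distribution vector 4 weeks from Severe.
After 0 weeks: (0.0000, 0.0000, 1.0000)
After 1 week: (0.2500, 0.2500, 0.5000)
After 2 weeks: (0.2750, 0.3250, 0.4000)
After 3 weeks: (0.2725, 0.3450, 0.3825)
After 4 weeks: (0.2700, 0.3499, 0.3801)
P(in Healthy after 4 weeks) = 0.3499

0.3499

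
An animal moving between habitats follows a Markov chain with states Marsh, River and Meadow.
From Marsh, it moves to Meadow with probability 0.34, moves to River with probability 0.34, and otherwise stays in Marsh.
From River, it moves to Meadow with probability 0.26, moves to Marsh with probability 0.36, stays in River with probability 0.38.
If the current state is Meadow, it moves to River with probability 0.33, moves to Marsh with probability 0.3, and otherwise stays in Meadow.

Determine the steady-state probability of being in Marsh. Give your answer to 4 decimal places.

Let the stationary distribution be π with π = πP and π_1 + π_2 + π_3 = 1.
π_1 = 0.32·π_1 + 0.36·π_2 + 0.3·π_3
π_2 = 0.34·π_1 + 0.38·π_2 + 0.33·π_3
Solving with the normalization constraint gives π = (0.3276, 0.3508, 0.3216).
So the stationary probability of Marsh is 0.3276.

0.3276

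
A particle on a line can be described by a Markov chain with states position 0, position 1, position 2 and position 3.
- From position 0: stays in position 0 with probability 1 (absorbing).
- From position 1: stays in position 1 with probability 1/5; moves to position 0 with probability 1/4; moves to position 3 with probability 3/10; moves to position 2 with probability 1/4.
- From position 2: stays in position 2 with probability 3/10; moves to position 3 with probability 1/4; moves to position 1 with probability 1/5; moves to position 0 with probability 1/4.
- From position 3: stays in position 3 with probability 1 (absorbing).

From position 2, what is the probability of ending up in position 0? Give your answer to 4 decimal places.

Let h(s) be the probability of absorption at position 0 starting from transient state s. Then h(position 0) = 1 and h(position 3) = 0. By first-step analysis:
h(position 1) = 0.25·1 + 0.2·h(position 1) + 0.25·h(position 2) + 0.3·0
h(position 2) = 0.25·1 + 0.2·h(position 1) + 0.3·h(position 2) + 0.25·0
Solving: h(position 1) = 0.4657, h(position 2) = 0.4902.
Starting from position 2, the probability is 0.4902.

0.4902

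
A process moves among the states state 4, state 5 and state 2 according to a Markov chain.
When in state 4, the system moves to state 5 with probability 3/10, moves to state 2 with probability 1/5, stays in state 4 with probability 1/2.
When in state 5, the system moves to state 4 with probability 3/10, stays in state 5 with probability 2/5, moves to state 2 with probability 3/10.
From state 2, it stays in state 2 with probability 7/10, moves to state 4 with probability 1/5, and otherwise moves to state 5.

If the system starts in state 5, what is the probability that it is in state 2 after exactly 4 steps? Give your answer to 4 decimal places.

Propagate the distribution vector 4 steps from state 5.
After 0 steps: (0.0000, 1.0000, 0.0000)
After 1 step: (0.3000, 0.4000, 0.3000)
After 2 steps: (0.3300, 0.2800, 0.3900)
After 3 steps: (0.3270, 0.2500, 0.4230)
After 4 steps: (0.3231, 0.2404, 0.4365)
P(in state 2 after 4 steps) = 0.4365

0.4365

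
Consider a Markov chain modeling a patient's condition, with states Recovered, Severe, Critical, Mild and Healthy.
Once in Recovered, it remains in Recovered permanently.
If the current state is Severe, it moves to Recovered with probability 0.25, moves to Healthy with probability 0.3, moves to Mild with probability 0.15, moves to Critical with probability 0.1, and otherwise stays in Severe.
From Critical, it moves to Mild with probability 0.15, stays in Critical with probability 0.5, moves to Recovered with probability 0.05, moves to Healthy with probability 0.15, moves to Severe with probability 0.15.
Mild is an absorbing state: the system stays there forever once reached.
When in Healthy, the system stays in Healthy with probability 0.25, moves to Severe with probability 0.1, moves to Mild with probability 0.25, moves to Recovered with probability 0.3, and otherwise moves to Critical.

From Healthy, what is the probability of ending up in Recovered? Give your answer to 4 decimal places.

Let h(s) be the probability of absorption at Recovered starting from transient state s. Then h(Recovered) = 1 and h(Mild) = 0. By first-step analysis:
h(Severe) = 0.25·1 + 0.2·h(Severe) + 0.1·h(Critical) + 0.15·0 + 0.3·h(Healthy)
h(Critical) = 0.05·1 + 0.15·h(Severe) + 0.5·h(Critical) + 0.15·0 + 0.15·h(Healthy)
h(Healthy) = 0.3·1 + 0.1·h(Severe) + 0.1·h(Critical) + 0.25·0 + 0.25·h(Healthy)
Solving: h(Severe) = 0.5660, h(Critical) = 0.4296, h(Healthy) = 0.5327.
Starting from Healthy, the probability is 0.5327.

0.5327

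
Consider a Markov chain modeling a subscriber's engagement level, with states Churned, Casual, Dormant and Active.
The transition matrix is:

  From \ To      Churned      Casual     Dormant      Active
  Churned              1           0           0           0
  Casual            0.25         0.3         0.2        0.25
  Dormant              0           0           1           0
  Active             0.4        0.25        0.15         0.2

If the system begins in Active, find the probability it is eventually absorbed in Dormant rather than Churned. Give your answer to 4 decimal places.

0.3116

Let h(s) be the probability of absorption at Dormant starting from transient state s. Then h(Dormant) = 1 and h(Churned) = 0. By first-step analysis:
h(Casual) = 0.25·0 + 0.3·h(Casual) + 0.2·1 + 0.25·h(Active)
h(Active) = 0.4·0 + 0.25·h(Casual) + 0.15·1 + 0.2·h(Active)
Solving: h(Casual) = 0.3970, h(Active) = 0.3116.
Starting from Active, the probability is 0.3116.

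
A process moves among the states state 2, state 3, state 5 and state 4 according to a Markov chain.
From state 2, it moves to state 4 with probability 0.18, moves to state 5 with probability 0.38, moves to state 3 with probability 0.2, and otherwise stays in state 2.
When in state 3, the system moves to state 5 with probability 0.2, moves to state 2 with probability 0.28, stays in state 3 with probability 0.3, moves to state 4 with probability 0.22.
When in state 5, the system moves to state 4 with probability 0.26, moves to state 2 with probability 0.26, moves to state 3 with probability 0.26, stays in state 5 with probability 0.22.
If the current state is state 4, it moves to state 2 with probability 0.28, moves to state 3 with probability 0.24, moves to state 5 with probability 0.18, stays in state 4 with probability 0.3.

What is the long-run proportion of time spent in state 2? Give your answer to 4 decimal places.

0.2645

Let the stationary distribution be π with π = πP and π_1 + π_2 + π_3 + π_4 = 1.
π_1 = 0.24·π_1 + 0.28·π_2 + 0.26·π_3 + 0.28·π_4
π_2 = 0.2·π_1 + 0.3·π_2 + 0.26·π_3 + 0.24·π_4
π_3 = 0.38·π_1 + 0.2·π_2 + 0.22·π_3 + 0.18·π_4
Solving with the normalization constraint gives π = (0.2645, 0.2493, 0.2478, 0.2384).
So the stationary probability of state 2 is 0.2645.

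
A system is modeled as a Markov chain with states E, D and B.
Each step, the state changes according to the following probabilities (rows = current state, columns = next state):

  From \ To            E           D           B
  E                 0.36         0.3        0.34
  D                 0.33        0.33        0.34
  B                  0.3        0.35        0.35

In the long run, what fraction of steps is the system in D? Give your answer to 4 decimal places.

0.3270

Let the stationary distribution be π with π = πP and π_1 + π_2 + π_3 = 1.
π_1 = 0.36·π_1 + 0.33·π_2 + 0.3·π_3
π_2 = 0.3·π_1 + 0.33·π_2 + 0.35·π_3
Solving with the normalization constraint gives π = (0.3296, 0.3270, 0.3434).
So the stationary probability of D is 0.3270.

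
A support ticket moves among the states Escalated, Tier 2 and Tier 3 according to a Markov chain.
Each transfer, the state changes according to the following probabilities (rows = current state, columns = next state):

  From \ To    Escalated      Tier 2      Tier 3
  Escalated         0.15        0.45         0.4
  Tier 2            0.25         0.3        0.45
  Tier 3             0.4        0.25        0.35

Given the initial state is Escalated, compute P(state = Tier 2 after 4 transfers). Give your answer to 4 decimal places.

0.3224

Propagate the distribution vector 4 transfers from Escalated.
After 0 transfers: (1.0000, 0.0000, 0.0000)
After 1 transfer: (0.1500, 0.4500, 0.4000)
After 2 transfers: (0.2950, 0.3025, 0.4025)
After 3 transfers: (0.2809, 0.3241, 0.3950)
After 4 transfers: (0.2812, 0.3224, 0.3965)
P(in Tier 2 after 4 transfers) = 0.3224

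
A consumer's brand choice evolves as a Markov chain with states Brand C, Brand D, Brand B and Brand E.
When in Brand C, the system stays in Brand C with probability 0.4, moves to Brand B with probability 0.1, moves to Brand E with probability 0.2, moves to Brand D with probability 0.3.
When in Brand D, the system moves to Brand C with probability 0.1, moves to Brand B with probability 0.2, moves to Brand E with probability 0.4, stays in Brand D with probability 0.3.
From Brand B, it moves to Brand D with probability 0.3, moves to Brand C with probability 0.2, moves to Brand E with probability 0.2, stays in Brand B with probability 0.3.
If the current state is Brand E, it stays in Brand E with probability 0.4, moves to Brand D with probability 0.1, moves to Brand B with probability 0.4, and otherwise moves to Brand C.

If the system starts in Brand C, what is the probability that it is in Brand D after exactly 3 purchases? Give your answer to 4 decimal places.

0.2400

Propagate the distribution vector 3 purchases from Brand C.
After 0 purchases: (1.0000, 0.0000, 0.0000, 0.0000)
After 1 purchase: (0.4000, 0.3000, 0.1000, 0.2000)
After 2 purchases: (0.2300, 0.2600, 0.2100, 0.3000)
After 3 purchases: (0.1900, 0.2400, 0.2580, 0.3120)
P(in Brand D after 3 purchases) = 0.2400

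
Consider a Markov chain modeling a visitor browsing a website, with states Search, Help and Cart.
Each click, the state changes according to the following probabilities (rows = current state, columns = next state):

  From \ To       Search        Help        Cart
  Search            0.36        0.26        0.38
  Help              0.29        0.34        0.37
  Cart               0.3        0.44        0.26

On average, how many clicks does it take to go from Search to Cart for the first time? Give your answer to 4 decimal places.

Let t(s) be the expected number of clicks to first reach Cart from state s, with t(Cart) = 0. Conditioning on the first click:
t(Search) = 1 + 0.36·t(Search) + 0.26·t(Help)
t(Help) = 1 + 0.29·t(Search) + 0.34·t(Help)
Solving: t(Search) = 2.6513, t(Help) = 2.6801.
Expected clicks from Search to Cart: 2.6513.

2.6513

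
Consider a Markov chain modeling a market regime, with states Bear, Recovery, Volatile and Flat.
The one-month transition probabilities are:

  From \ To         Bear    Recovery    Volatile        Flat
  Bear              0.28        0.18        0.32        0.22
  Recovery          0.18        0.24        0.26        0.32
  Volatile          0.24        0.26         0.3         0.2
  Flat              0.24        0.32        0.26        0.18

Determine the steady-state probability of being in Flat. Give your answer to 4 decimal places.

0.2301

Let the stationary distribution be π with π = πP and π_1 + π_2 + π_3 + π_4 = 1.
π_1 = 0.28·π_1 + 0.18·π_2 + 0.24·π_3 + 0.24·π_4
π_2 = 0.18·π_1 + 0.24·π_2 + 0.26·π_3 + 0.32·π_4
π_3 = 0.32·π_1 + 0.26·π_2 + 0.3·π_3 + 0.26·π_4
Solving with the normalization constraint gives π = (0.2344, 0.2501, 0.2855, 0.2301).
So the stationary probability of Flat is 0.2301.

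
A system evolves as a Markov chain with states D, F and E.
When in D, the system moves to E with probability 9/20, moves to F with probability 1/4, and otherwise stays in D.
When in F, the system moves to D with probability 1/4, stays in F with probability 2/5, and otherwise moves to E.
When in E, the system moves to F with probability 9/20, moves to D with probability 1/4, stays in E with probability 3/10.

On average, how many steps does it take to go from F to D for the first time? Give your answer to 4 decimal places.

Let t(s) be the expected number of steps to first reach D from state s, with t(D) = 0. Conditioning on the first step:
t(F) = 1 + 0.4·t(F) + 0.35·t(E)
t(E) = 1 + 0.45·t(F) + 0.3·t(E)
Solving: t(F) = 4.0000, t(E) = 4.0000.
Expected steps from F to D: 4.0000.

4.0000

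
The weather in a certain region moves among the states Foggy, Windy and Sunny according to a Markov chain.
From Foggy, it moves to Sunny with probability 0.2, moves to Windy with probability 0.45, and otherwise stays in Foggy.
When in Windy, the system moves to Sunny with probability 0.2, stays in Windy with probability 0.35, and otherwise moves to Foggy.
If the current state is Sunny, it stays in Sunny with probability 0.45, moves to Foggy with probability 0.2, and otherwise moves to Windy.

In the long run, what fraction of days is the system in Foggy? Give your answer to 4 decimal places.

0.3485

Let the stationary distribution be π with π = πP and π_1 + π_2 + π_3 = 1.
π_1 = 0.35·π_1 + 0.45·π_2 + 0.2·π_3
π_2 = 0.45·π_1 + 0.35·π_2 + 0.35·π_3
Solving with the normalization constraint gives π = (0.3485, 0.3848, 0.2667).
So the stationary probability of Foggy is 0.3485.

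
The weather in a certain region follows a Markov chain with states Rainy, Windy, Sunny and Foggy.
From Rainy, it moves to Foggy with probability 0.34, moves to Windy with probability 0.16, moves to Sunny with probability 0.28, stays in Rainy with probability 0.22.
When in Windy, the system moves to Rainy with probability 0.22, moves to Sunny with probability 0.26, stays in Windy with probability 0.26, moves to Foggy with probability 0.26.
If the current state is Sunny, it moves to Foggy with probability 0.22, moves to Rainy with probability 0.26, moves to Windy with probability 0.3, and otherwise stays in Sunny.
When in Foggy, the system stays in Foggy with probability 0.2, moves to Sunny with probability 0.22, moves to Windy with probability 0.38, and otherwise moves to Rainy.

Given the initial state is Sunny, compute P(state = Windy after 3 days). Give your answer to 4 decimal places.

Propagate the distribution vector 3 days from Sunny.
After 0 days: (0.0000, 0.0000, 1.0000, 0.0000)
After 1 day: (0.2600, 0.3000, 0.2200, 0.2200)
After 2 days: (0.2244, 0.2692, 0.2476, 0.2588)
After 3 days: (0.2247, 0.2785, 0.2442, 0.2525)
P(in Windy after 3 days) = 0.2785

0.2785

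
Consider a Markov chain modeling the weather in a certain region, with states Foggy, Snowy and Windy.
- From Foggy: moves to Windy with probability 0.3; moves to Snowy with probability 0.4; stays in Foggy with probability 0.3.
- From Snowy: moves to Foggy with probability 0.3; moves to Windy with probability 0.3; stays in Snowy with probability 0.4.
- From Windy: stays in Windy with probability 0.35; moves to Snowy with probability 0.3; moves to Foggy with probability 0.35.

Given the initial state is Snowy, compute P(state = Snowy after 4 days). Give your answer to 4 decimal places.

0.3684

Propagate the distribution vector 4 days from Snowy.
After 0 days: (0.0000, 1.0000, 0.0000)
After 1 day: (0.3000, 0.4000, 0.3000)
After 2 days: (0.3150, 0.3700, 0.3150)
After 3 days: (0.3158, 0.3685, 0.3158)
After 4 days: (0.3158, 0.3684, 0.3158)
P(in Snowy after 4 days) = 0.3684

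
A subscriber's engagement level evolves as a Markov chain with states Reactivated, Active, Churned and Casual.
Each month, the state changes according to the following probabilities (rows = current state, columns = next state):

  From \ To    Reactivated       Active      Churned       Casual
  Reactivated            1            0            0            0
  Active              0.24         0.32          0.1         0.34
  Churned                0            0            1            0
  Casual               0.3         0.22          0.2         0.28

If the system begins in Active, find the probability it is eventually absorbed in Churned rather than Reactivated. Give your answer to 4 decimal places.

0.3375

Let h(s) be the probability of absorption at Churned starting from transient state s. Then h(Churned) = 1 and h(Reactivated) = 0. By first-step analysis:
h(Active) = 0.24·0 + 0.32·h(Active) + 0.1·1 + 0.34·h(Casual)
h(Casual) = 0.3·0 + 0.22·h(Active) + 0.2·1 + 0.28·h(Casual)
Solving: h(Active) = 0.3375, h(Casual) = 0.3809.
Starting from Active, the probability is 0.3375.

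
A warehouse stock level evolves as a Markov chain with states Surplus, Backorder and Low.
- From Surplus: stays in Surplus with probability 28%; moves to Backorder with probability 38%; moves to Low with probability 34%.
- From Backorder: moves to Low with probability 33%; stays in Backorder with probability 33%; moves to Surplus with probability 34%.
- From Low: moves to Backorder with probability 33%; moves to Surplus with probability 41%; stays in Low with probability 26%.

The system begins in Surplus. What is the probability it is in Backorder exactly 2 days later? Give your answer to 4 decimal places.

Sum over the intermediate state after 1 day:
P = P(Surplus→Surplus)·P(Surplus→Backorder) + P(Surplus→Backorder)·P(Backorder→Backorder) + P(Surplus→Low)·P(Low→Backorder)
  = 0.28×0.38 + 0.38×0.33 + 0.34×0.33
  = 0.1064 + 0.1254 + 0.1122 = 0.3440

0.3440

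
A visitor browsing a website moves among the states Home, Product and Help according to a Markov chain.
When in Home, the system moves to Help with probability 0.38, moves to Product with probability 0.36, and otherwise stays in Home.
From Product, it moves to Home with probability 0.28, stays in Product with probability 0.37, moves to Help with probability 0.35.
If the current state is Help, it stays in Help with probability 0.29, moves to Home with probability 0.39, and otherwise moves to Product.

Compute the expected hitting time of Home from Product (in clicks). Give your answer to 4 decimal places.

Let t(s) be the expected number of clicks to first reach Home from state s, with t(Home) = 0. Conditioning on the first click:
t(Product) = 1 + 0.37·t(Product) + 0.35·t(Help)
t(Help) = 1 + 0.32·t(Product) + 0.29·t(Help)
Solving: t(Product) = 3.1613, t(Help) = 2.8333.
Expected clicks from Product to Home: 3.1613.

3.1613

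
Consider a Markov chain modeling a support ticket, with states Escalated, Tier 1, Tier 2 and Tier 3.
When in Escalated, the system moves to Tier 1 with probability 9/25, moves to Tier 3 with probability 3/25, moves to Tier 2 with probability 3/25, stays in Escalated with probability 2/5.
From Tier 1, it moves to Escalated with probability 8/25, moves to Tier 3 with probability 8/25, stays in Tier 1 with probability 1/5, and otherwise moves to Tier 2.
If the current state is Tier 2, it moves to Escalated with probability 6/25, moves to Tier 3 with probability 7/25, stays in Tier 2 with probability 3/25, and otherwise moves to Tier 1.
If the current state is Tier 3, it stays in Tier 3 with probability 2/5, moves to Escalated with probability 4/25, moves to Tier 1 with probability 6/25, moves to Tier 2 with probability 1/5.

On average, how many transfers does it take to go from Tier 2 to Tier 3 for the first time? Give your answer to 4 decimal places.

Let t(s) be the expected number of transfers to first reach Tier 3 from state s, with t(Tier 3) = 0. Conditioning on the first transfer:
t(Escalated) = 1 + 0.4·t(Escalated) + 0.36·t(Tier 1) + 0.12·t(Tier 2)
t(Tier 1) = 1 + 0.32·t(Escalated) + 0.2·t(Tier 1) + 0.16·t(Tier 2)
t(Tier 2) = 1 + 0.24·t(Escalated) + 0.36·t(Tier 1) + 0.12·t(Tier 2)
Solving: t(Escalated) = 4.9199, t(Tier 1) = 4.0445, t(Tier 2) = 4.1327.
Expected transfers from Tier 2 to Tier 3: 4.1327.

4.1327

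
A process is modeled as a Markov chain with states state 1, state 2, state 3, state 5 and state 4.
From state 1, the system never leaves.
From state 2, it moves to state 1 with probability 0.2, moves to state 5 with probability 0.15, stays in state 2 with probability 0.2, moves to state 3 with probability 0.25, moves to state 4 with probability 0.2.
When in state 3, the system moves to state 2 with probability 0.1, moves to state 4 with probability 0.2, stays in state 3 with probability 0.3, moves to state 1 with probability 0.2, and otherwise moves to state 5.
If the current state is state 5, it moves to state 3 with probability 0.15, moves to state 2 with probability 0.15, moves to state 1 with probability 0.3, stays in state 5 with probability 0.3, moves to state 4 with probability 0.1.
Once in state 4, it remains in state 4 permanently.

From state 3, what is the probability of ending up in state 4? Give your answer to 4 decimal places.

0.4462

Let h(s) be the probability of absorption at state 4 starting from transient state s. Then h(state 4) = 1 and h(state 1) = 0. By first-step analysis:
h(state 2) = 0.2·0 + 0.2·h(state 2) + 0.25·h(state 3) + 0.15·h(state 5) + 0.2·1
h(state 3) = 0.2·0 + 0.1·h(state 2) + 0.3·h(state 3) + 0.2·h(state 5) + 0.2·1
h(state 5) = 0.3·0 + 0.15·h(state 2) + 0.15·h(state 3) + 0.3·h(state 5) + 0.1·1
Solving: h(state 2) = 0.4523, h(state 3) = 0.4462, h(state 5) = 0.3354.
Starting from state 3, the probability is 0.4462.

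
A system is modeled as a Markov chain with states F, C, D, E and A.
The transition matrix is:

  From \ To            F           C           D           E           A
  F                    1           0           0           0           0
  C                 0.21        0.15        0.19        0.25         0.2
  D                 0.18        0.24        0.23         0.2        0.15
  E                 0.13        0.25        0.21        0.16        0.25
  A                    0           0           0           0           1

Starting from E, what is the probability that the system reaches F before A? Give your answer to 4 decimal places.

0.4213

Let h(s) be the probability of absorption at F starting from transient state s. Then h(F) = 1 and h(A) = 0. By first-step analysis:
h(C) = 0.21·1 + 0.15·h(C) + 0.19·h(D) + 0.25·h(E) + 0.2·0
h(D) = 0.18·1 + 0.24·h(C) + 0.23·h(D) + 0.2·h(E) + 0.15·0
h(E) = 0.13·1 + 0.25·h(C) + 0.21·h(D) + 0.16·h(E) + 0.25·0
Solving: h(C) = 0.4812, h(D) = 0.4932, h(E) = 0.4213.
Starting from E, the probability is 0.4213.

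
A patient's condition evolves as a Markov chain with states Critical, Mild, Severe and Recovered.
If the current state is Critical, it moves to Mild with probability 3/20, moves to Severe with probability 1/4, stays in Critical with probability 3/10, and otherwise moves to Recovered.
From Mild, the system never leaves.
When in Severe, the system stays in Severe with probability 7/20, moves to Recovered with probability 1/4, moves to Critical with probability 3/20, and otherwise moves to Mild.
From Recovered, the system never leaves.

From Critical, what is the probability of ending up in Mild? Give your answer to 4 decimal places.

Let h(s) be the probability of absorption at Mild starting from transient state s. Then h(Mild) = 1 and h(Recovered) = 0. By first-step analysis:
h(Critical) = 0.3·h(Critical) + 0.15·1 + 0.25·h(Severe) + 0.3·0
h(Severe) = 0.15·h(Critical) + 0.25·1 + 0.35·h(Severe) + 0.25·0
Solving: h(Critical) = 0.3832, h(Severe) = 0.4731.
Starting from Critical, the probability is 0.3832.

0.3832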